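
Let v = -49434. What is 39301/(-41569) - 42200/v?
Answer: -8572447/93405543 ≈ -0.091777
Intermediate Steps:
39301/(-41569) - 42200/v = 39301/(-41569) - 42200/(-49434) = 39301*(-1/41569) - 42200*(-1/49434) = -39301/41569 + 21100/24717 = -8572447/93405543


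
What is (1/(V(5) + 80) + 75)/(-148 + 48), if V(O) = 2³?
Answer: -6601/8800 ≈ -0.75011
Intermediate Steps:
V(O) = 8
(1/(V(5) + 80) + 75)/(-148 + 48) = (1/(8 + 80) + 75)/(-148 + 48) = (1/88 + 75)/(-100) = (1/88 + 75)*(-1/100) = (6601/88)*(-1/100) = -6601/8800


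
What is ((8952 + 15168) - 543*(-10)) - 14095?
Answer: 15455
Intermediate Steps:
((8952 + 15168) - 543*(-10)) - 14095 = (24120 + 5430) - 14095 = 29550 - 14095 = 15455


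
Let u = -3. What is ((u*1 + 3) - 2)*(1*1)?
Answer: -2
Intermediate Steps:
((u*1 + 3) - 2)*(1*1) = ((-3*1 + 3) - 2)*(1*1) = ((-3 + 3) - 2)*1 = (0 - 2)*1 = -2*1 = -2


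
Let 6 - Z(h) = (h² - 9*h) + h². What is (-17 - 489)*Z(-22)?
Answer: 586960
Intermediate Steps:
Z(h) = 6 - 2*h² + 9*h (Z(h) = 6 - ((h² - 9*h) + h²) = 6 - (-9*h + 2*h²) = 6 + (-2*h² + 9*h) = 6 - 2*h² + 9*h)
(-17 - 489)*Z(-22) = (-17 - 489)*(6 - 2*(-22)² + 9*(-22)) = -506*(6 - 2*484 - 198) = -506*(6 - 968 - 198) = -506*(-1160) = 586960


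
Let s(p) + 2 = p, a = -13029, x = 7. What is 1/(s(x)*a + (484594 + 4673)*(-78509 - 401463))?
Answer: -1/234834525669 ≈ -4.2583e-12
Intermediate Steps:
s(p) = -2 + p
1/(s(x)*a + (484594 + 4673)*(-78509 - 401463)) = 1/((-2 + 7)*(-13029) + (484594 + 4673)*(-78509 - 401463)) = 1/(5*(-13029) + 489267*(-479972)) = 1/(-65145 - 234834460524) = 1/(-234834525669) = -1/234834525669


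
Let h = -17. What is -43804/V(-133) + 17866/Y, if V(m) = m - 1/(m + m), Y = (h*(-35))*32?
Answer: 6543633413/19811120 ≈ 330.30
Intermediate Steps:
Y = 19040 (Y = -17*(-35)*32 = 595*32 = 19040)
V(m) = m - 1/(2*m)
-43804/V(-133) + 17866/Y = -43804/(-133 - ½/(-133)) + 17866/19040 = -43804/(-133 - ½*(-1/133)) + 17866*(1/19040) = -43804/(-133 + 1/266) + 8933/9520 = -43804/(-35377/266) + 8933/9520 = -43804*(-266/35377) + 8933/9520 = 11651864/35377 + 8933/9520 = 6543633413/19811120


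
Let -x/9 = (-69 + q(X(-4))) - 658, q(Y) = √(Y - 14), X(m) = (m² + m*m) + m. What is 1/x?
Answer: 727/4756635 + √14/4756635 ≈ 0.00015363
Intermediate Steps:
X(m) = m + 2*m² (X(m) = (m² + m²) + m = 2*m² + m = m + 2*m²)
q(Y) = √(-14 + Y)
x = 6543 - 9*√14 (x = -9*((-69 + √(-14 - 4*(1 + 2*(-4)))) - 658) = -9*((-69 + √(-14 - 4*(1 - 8))) - 658) = -9*((-69 + √(-14 - 4*(-7))) - 658) = -9*((-69 + √(-14 + 28)) - 658) = -9*((-69 + √14) - 658) = -9*(-727 + √14) = 6543 - 9*√14 ≈ 6509.3)
1/x = 1/(6543 - 9*√14)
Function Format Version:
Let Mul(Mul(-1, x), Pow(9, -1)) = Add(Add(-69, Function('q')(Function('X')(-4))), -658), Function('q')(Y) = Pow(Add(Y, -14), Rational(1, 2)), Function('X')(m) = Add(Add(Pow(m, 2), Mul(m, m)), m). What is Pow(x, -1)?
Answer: Add(Rational(727, 4756635), Mul(Rational(1, 4756635), Pow(14, Rational(1, 2)))) ≈ 0.00015363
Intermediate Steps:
Function('X')(m) = Add(m, Mul(2, Pow(m, 2))) (Function('X')(m) = Add(Add(Pow(m, 2), Pow(m, 2)), m) = Add(Mul(2, Pow(m, 2)), m) = Add(m, Mul(2, Pow(m, 2))))
Function('q')(Y) = Pow(Add(-14, Y), Rational(1, 2))
x = Add(6543, Mul(-9, Pow(14, Rational(1, 2)))) (x = Mul(-9, Add(Add(-69, Pow(Add(-14, Mul(-4, Add(1, Mul(2, -4)))), Rational(1, 2))), -658)) = Mul(-9, Add(Add(-69, Pow(Add(-14, Mul(-4, Add(1, -8))), Rational(1, 2))), -658)) = Mul(-9, Add(Add(-69, Pow(Add(-14, Mul(-4, -7)), Rational(1, 2))), -658)) = Mul(-9, Add(Add(-69, Pow(Add(-14, 28), Rational(1, 2))), -658)) = Mul(-9, Add(Add(-69, Pow(14, Rational(1, 2))), -658)) = Mul(-9, Add(-727, Pow(14, Rational(1, 2)))) = Add(6543, Mul(-9, Pow(14, Rational(1, 2)))) ≈ 6509.3)
Pow(x, -1) = Pow(Add(6543, Mul(-9, Pow(14, Rational(1, 2)))), -1)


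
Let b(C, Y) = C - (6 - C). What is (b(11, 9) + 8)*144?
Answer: 3456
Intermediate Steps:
b(C, Y) = -6 + 2*C (b(C, Y) = C + (-6 + C) = -6 + 2*C)
(b(11, 9) + 8)*144 = ((-6 + 2*11) + 8)*144 = ((-6 + 22) + 8)*144 = (16 + 8)*144 = 24*144 = 3456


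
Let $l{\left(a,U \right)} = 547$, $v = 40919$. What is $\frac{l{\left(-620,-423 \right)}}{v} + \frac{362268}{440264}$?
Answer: $\frac{3766117175}{4503790654} \approx 0.83621$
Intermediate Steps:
$\frac{l{\left(-620,-423 \right)}}{v} + \frac{362268}{440264} = \frac{547}{40919} + \frac{362268}{440264} = 547 \cdot \frac{1}{40919} + 362268 \cdot \frac{1}{440264} = \frac{547}{40919} + \frac{90567}{110066} = \frac{3766117175}{4503790654}$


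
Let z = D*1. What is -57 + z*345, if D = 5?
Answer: 1668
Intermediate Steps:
z = 5 (z = 5*1 = 5)
-57 + z*345 = -57 + 5*345 = -57 + 1725 = 1668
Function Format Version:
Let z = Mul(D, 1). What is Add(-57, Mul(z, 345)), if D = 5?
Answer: 1668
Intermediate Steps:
z = 5 (z = Mul(5, 1) = 5)
Add(-57, Mul(z, 345)) = Add(-57, Mul(5, 345)) = Add(-57, 1725) = 1668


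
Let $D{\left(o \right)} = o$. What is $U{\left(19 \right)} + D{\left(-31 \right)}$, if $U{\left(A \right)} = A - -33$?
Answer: $21$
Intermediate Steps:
$U{\left(A \right)} = 33 + A$ ($U{\left(A \right)} = A + 33 = 33 + A$)
$U{\left(19 \right)} + D{\left(-31 \right)} = \left(33 + 19\right) - 31 = 52 - 31 = 21$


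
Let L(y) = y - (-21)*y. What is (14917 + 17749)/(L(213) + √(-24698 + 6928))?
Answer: 76536438/10988183 - 16333*I*√17770/10988183 ≈ 6.9653 - 0.19815*I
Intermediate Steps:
L(y) = 22*y (L(y) = y + 21*y = 22*y)
(14917 + 17749)/(L(213) + √(-24698 + 6928)) = (14917 + 17749)/(22*213 + √(-24698 + 6928)) = 32666/(4686 + √(-17770)) = 32666/(4686 + I*√17770)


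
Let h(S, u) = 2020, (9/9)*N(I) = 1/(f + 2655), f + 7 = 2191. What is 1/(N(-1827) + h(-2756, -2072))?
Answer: 4839/9774781 ≈ 0.00049505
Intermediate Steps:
f = 2184 (f = -7 + 2191 = 2184)
N(I) = 1/4839 (N(I) = 1/(2184 + 2655) = 1/4839)
1/(N(-1827) + h(-2756, -2072)) = 1/(1/4839 + 2020) = 1/(9774781/4839) = 4839/9774781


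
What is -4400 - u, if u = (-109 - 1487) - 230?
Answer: -2574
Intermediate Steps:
u = -1826 (u = -1596 - 230 = -1826)
-4400 - u = -4400 - 1*(-1826) = -4400 + 1826 = -2574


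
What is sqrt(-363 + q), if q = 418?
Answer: sqrt(55) ≈ 7.4162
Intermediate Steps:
sqrt(-363 + q) = sqrt(-363 + 418) = sqrt(55)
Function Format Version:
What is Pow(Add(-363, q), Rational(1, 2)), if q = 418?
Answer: Pow(55, Rational(1, 2)) ≈ 7.4162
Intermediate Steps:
Pow(Add(-363, q), Rational(1, 2)) = Pow(Add(-363, 418), Rational(1, 2)) = Pow(55, Rational(1, 2))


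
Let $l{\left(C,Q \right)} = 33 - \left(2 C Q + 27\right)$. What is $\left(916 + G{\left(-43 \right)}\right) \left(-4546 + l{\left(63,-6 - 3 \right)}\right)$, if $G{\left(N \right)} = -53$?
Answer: $-2939378$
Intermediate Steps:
$l{\left(C,Q \right)} = 6 - 2 C Q$ ($l{\left(C,Q \right)} = 33 - \left(2 C Q + 27\right) = 33 - \left(27 + 2 C Q\right) = 6 - 2 C Q$)
$\left(916 + G{\left(-43 \right)}\right) \left(-4546 + l{\left(63,-6 - 3 \right)}\right) = \left(916 - 53\right) \left(-4546 - \left(-6 + 126 \left(-6 - 3\right)\right)\right) = 863 \left(-4546 - \left(-6 + 126 \left(-6 - 3\right)\right)\right) = 863 \left(-4546 - \left(-6 + 126 \left(-9\right)\right)\right) = 863 \left(-4546 + \left(6 + 1134\right)\right) = 863 \left(-4546 + 1140\right) = 863 \left(-3406\right) = -2939378$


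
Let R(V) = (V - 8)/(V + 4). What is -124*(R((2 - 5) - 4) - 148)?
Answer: 17732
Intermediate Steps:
R(V) = (-8 + V)/(4 + V)
-124*(R((2 - 5) - 4) - 148) = -124*((-8 + ((2 - 5) - 4))/(4 + ((2 - 5) - 4)) - 148) = -124*((-8 + (-3 - 4))/(4 + (-3 - 4)) - 148) = -124*((-8 - 7)/(4 - 7) - 148) = -124*(-15/(-3) - 148) = -124*(-⅓*(-15) - 148) = -124*(5 - 148) = -124*(-143) = 17732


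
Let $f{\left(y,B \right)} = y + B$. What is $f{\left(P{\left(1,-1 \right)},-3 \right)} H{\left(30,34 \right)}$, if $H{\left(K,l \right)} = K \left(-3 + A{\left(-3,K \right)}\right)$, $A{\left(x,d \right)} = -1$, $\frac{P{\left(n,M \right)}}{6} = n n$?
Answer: $-360$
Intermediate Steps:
$P{\left(n,M \right)} = 6 n^{2}$ ($P{\left(n,M \right)} = 6 n n = 6 n^{2}$)
$H{\left(K,l \right)} = - 4 K$ ($H{\left(K,l \right)} = K \left(-3 - 1\right) = K \left(-4\right) = - 4 K$)
$f{\left(y,B \right)} = B + y$
$f{\left(P{\left(1,-1 \right)},-3 \right)} H{\left(30,34 \right)} = \left(-3 + 6 \cdot 1^{2}\right) \left(\left(-4\right) 30\right) = \left(-3 + 6 \cdot 1\right) \left(-120\right) = \left(-3 + 6\right) \left(-120\right) = 3 \left(-120\right) = -360$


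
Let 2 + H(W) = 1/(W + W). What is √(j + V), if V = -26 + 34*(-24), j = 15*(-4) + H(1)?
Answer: I*√3614/2 ≈ 30.058*I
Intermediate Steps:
H(W) = -2 + 1/(2*W) (H(W) = -2 + 1/(W + W) = -2 + 1/(2*W))
j = -123/2 (j = 15*(-4) + (-2 + (½)/1) = -60 + (-2 + (½)*1) = -60 + (-2 + ½) = -60 - 3/2 = -123/2 ≈ -61.500)
V = -842 (V = -26 - 816 = -842)
√(j + V) = √(-123/2 - 842) = √(-1807/2) = I*√3614/2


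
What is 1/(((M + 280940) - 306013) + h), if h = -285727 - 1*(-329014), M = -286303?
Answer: -1/268089 ≈ -3.7301e-6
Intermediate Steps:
h = 43287 (h = -285727 + 329014 = 43287)
1/(((M + 280940) - 306013) + h) = 1/(((-286303 + 280940) - 306013) + 43287) = 1/((-5363 - 306013) + 43287) = 1/(-311376 + 43287) = 1/(-268089) = -1/268089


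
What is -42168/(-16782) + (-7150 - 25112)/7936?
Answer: -17231303/11098496 ≈ -1.5526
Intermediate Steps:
-42168/(-16782) + (-7150 - 25112)/7936 = -42168*(-1/16782) - 32262*1/7936 = 7028/2797 - 16131/3968 = -17231303/11098496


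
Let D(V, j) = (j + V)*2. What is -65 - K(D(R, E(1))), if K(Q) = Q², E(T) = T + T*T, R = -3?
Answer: -69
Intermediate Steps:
E(T) = T + T²
D(V, j) = 2*V + 2*j (D(V, j) = (V + j)*2 = 2*V + 2*j)
-65 - K(D(R, E(1))) = -65 - (2*(-3) + 2*(1*(1 + 1)))² = -65 - (-6 + 2*(1*2))² = -65 - (-6 + 2*2)² = -65 - (-6 + 4)² = -65 - 1*(-2)² = -65 - 1*4 = -65 - 4 = -69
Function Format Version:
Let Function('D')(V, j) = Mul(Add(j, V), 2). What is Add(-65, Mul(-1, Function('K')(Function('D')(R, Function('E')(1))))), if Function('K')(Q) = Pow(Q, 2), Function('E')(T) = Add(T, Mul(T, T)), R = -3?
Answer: -69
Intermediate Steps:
Function('E')(T) = Add(T, Pow(T, 2))
Function('D')(V, j) = Add(Mul(2, V), Mul(2, j)) (Function('D')(V, j) = Mul(Add(V, j), 2) = Add(Mul(2, V), Mul(2, j)))
Add(-65, Mul(-1, Function('K')(Function('D')(R, Function('E')(1))))) = Add(-65, Mul(-1, Pow(Add(Mul(2, -3), Mul(2, Mul(1, Add(1, 1)))), 2))) = Add(-65, Mul(-1, Pow(Add(-6, Mul(2, Mul(1, 2))), 2))) = Add(-65, Mul(-1, Pow(Add(-6, Mul(2, 2)), 2))) = Add(-65, Mul(-1, Pow(Add(-6, 4), 2))) = Add(-65, Mul(-1, Pow(-2, 2))) = Add(-65, Mul(-1, 4)) = Add(-65, -4) = -69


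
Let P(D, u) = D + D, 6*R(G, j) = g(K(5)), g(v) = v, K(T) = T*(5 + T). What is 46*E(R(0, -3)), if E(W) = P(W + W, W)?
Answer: 4600/3 ≈ 1533.3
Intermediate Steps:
R(G, j) = 25/3 (R(G, j) = (5*(5 + 5))/6 = (5*10)/6 = (⅙)*50 = 25/3)
P(D, u) = 2*D
E(W) = 4*W (E(W) = 2*(W + W) = 2*(2*W) = 4*W)
46*E(R(0, -3)) = 46*(4*(25/3)) = 46*(100/3) = 4600/3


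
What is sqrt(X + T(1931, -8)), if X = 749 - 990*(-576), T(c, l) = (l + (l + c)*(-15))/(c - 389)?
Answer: sqrt(1357632597270)/1542 ≈ 755.63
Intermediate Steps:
T(c, l) = (-15*c - 14*l)/(-389 + c) (T(c, l) = (l + (c + l)*(-15))/(-389 + c) = (l + (-15*c - 15*l))/(-389 + c) = (-15*c - 14*l)/(-389 + c))
X = 570989 (X = 749 + 570240 = 570989)
sqrt(X + T(1931, -8)) = sqrt(570989 + (-15*1931 - 14*(-8))/(-389 + 1931)) = sqrt(570989 + (-28965 + 112)/1542) = sqrt(570989 + (1/1542)*(-28853)) = sqrt(570989 - 28853/1542) = sqrt(880436185/1542) = sqrt(1357632597270)/1542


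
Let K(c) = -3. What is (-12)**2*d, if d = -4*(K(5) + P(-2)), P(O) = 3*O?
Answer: 5184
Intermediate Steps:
d = 36 (d = -4*(-3 + 3*(-2)) = -4*(-3 - 6) = -4*(-9) = 36)
(-12)**2*d = (-12)**2*36 = 144*36 = 5184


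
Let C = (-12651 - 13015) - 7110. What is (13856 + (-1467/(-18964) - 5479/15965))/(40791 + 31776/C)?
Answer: 5728924796247841/16865437398052100 ≈ 0.33968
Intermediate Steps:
C = -32776 (C = -25666 - 7110 = -32776)
(13856 + (-1467/(-18964) - 5479/15965))/(40791 + 31776/C) = (13856 + (-1467/(-18964) - 5479/15965))/(40791 + 31776/(-32776)) = (13856 + (-1467*(-1/18964) - 5479*1/15965))/(40791 + 31776*(-1/32776)) = (13856 + (1467/18964 - 5479/15965))/(40791 - 3972/4097) = (13856 - 80483101/302760260)/(167116755/4097) = (4194965679459/302760260)*(4097/167116755) = 5728924796247841/16865437398052100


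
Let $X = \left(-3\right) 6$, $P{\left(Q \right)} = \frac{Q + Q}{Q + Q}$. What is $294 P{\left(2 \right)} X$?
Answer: $-5292$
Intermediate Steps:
$P{\left(Q \right)} = 1$ ($P{\left(Q \right)} = \frac{2 Q}{2 Q} = 2 Q \frac{1}{2 Q} = 1$)
$X = -18$
$294 P{\left(2 \right)} X = 294 \cdot 1 \left(-18\right) = 294 \left(-18\right) = -5292$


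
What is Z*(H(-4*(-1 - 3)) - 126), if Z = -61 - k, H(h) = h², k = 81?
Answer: -18460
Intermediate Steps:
Z = -142 (Z = -61 - 1*81 = -61 - 81 = -142)
Z*(H(-4*(-1 - 3)) - 126) = -142*((-4*(-1 - 3))² - 126) = -142*((-4*(-4))² - 126) = -142*(16² - 126) = -142*(256 - 126) = -142*130 = -18460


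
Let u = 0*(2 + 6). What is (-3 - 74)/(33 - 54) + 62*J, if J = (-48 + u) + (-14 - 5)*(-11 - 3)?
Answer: 40559/3 ≈ 13520.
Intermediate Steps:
u = 0 (u = 0*8 = 0)
J = 218 (J = (-48 + 0) + (-14 - 5)*(-11 - 3) = -48 - 19*(-14) = -48 + 266 = 218)
(-3 - 74)/(33 - 54) + 62*J = (-3 - 74)/(33 - 54) + 62*218 = -77/(-21) + 13516 = -77*(-1/21) + 13516 = 11/3 + 13516 = 40559/3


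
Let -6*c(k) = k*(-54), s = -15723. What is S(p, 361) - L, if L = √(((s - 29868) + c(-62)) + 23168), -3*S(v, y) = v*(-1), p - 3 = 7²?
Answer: 52/3 - 7*I*√469 ≈ 17.333 - 151.59*I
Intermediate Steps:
p = 52 (p = 3 + 7² = 3 + 49 = 52)
S(v, y) = v/3 (S(v, y) = -v*(-1)/3 = -(-1)*v/3 = v/3)
c(k) = 9*k (c(k) = -k*(-54)/6 = -(-9)*k = 9*k)
L = 7*I*√469 (L = √(((-15723 - 29868) + 9*(-62)) + 23168) = √((-45591 - 558) + 23168) = √(-46149 + 23168) = √(-22981) = 7*I*√469 ≈ 151.59*I)
S(p, 361) - L = (⅓)*52 - 7*I*√469 = 52/3 - 7*I*√469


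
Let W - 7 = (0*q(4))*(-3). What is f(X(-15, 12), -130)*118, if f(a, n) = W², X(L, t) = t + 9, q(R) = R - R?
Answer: 5782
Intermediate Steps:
q(R) = 0
W = 7 (W = 7 + (0*0)*(-3) = 7 + 0*(-3) = 7 + 0 = 7)
X(L, t) = 9 + t
f(a, n) = 49 (f(a, n) = 7² = 49)
f(X(-15, 12), -130)*118 = 49*118 = 5782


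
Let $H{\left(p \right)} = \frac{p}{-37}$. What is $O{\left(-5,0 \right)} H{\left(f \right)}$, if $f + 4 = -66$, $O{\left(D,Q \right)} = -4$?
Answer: $- \frac{280}{37} \approx -7.5676$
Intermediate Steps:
$f = -70$ ($f = -4 - 66 = -70$)
$H{\left(p \right)} = - \frac{p}{37}$ ($H{\left(p \right)} = p \left(- \frac{1}{37}\right) = - \frac{p}{37}$)
$O{\left(-5,0 \right)} H{\left(f \right)} = - 4 \left(\left(- \frac{1}{37}\right) \left(-70\right)\right) = \left(-4\right) \frac{70}{37} = - \frac{280}{37}$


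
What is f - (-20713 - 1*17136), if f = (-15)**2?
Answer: 38074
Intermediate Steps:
f = 225
f - (-20713 - 1*17136) = 225 - (-20713 - 1*17136) = 225 - (-20713 - 17136) = 225 - 1*(-37849) = 225 + 37849 = 38074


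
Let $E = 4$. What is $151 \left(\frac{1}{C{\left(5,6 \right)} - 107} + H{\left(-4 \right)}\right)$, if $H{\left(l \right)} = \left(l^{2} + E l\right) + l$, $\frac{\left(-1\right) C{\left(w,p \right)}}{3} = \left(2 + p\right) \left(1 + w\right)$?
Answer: $- \frac{151755}{251} \approx -604.6$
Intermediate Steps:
$C{\left(w,p \right)} = - 3 \left(1 + w\right) \left(2 + p\right)$ ($C{\left(w,p \right)} = - 3 \left(2 + p\right) \left(1 + w\right) = - 3 \left(1 + w\right) \left(2 + p\right)$)
$H{\left(l \right)} = l^{2} + 5 l$ ($H{\left(l \right)} = \left(l^{2} + 4 l\right) + l = l^{2} + 5 l$)
$151 \left(\frac{1}{C{\left(5,6 \right)} - 107} + H{\left(-4 \right)}\right) = 151 \left(\frac{1}{\left(-6 - 30 - 18 - 18 \cdot 5\right) - 107} - 4 \left(5 - 4\right)\right) = 151 \left(\frac{1}{\left(-6 - 30 - 18 - 90\right) - 107} - 4\right) = 151 \left(\frac{1}{-144 - 107} - 4\right) = 151 \left(\frac{1}{-251} - 4\right) = 151 \left(- \frac{1}{251} - 4\right) = 151 \left(- \frac{1005}{251}\right) = - \frac{151755}{251}$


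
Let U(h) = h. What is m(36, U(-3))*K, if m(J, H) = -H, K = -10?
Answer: -30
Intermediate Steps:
m(36, U(-3))*K = -1*(-3)*(-10) = 3*(-10) = -30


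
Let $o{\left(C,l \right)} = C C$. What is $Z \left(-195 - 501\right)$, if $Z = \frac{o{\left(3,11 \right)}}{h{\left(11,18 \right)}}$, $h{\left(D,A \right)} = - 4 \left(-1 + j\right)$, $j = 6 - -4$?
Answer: $174$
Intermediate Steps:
$o{\left(C,l \right)} = C^{2}$
$j = 10$ ($j = 6 + 4 = 10$)
$h{\left(D,A \right)} = -36$ ($h{\left(D,A \right)} = - 4 \left(-1 + 10\right) = \left(-4\right) 9 = -36$)
$Z = - \frac{1}{4}$ ($Z = \frac{3^{2}}{-36} = 9 \left(- \frac{1}{36}\right) = - \frac{1}{4} \approx -0.25$)
$Z \left(-195 - 501\right) = - \frac{-195 - 501}{4} = \left(- \frac{1}{4}\right) \left(-696\right) = 174$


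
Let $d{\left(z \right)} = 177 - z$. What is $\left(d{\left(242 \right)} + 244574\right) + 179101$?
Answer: $423610$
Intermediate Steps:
$\left(d{\left(242 \right)} + 244574\right) + 179101 = \left(\left(177 - 242\right) + 244574\right) + 179101 = \left(-65 + 244574\right) + 179101 = 244509 + 179101 = 423610$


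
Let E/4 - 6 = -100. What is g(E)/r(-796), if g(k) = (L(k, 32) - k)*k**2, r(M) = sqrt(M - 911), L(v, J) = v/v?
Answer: -53298752*I*sqrt(1707)/1707 ≈ -1.29e+6*I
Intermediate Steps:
L(v, J) = 1
E = -376 (E = 24 + 4*(-100) = 24 - 400 = -376)
r(M) = sqrt(-911 + M)
g(k) = k**2*(1 - k) (g(k) = (1 - k)*k**2 = k**2*(1 - k))
g(E)/r(-796) = ((-376)**2*(1 - 1*(-376)))/(sqrt(-911 - 796)) = (141376*(1 + 376))/(sqrt(-1707)) = (141376*377)/((I*sqrt(1707))) = 53298752*(-I*sqrt(1707)/1707) = -53298752*I*sqrt(1707)/1707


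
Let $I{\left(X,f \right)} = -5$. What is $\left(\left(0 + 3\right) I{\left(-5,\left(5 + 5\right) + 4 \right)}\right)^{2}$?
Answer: $225$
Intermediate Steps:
$\left(\left(0 + 3\right) I{\left(-5,\left(5 + 5\right) + 4 \right)}\right)^{2} = \left(\left(0 + 3\right) \left(-5\right)\right)^{2} = \left(3 \left(-5\right)\right)^{2} = \left(-15\right)^{2} = 225$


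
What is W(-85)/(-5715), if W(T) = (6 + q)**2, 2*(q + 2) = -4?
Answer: -4/5715 ≈ -0.00069991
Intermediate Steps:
q = -4 (q = -2 + (1/2)*(-4) = -2 - 2 = -4)
W(T) = 4 (W(T) = (6 - 4)**2 = 2**2 = 4)
W(-85)/(-5715) = 4/(-5715) = 4*(-1/5715) = -4/5715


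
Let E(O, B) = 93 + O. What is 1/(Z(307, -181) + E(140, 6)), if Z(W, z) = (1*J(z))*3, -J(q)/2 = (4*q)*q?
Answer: -1/786031 ≈ -1.2722e-6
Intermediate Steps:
J(q) = -8*q**2 (J(q) = -2*4*q*q = -8*q**2)
Z(W, z) = -24*z**2 (Z(W, z) = (1*(-8*z**2))*3 = -8*z**2*3 = -24*z**2)
1/(Z(307, -181) + E(140, 6)) = 1/(-24*(-181)**2 + (93 + 140)) = 1/(-24*32761 + 233) = 1/(-786264 + 233) = 1/(-786031) = -1/786031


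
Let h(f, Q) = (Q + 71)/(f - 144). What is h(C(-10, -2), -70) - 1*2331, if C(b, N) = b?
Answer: -358975/154 ≈ -2331.0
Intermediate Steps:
h(f, Q) = (71 + Q)/(-144 + f)
h(C(-10, -2), -70) - 1*2331 = (71 - 70)/(-144 - 10) - 1*2331 = 1/(-154) - 2331 = -1/154*1 - 2331 = -1/154 - 2331 = -358975/154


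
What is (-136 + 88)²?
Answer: 2304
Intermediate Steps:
(-136 + 88)² = (-48)² = 2304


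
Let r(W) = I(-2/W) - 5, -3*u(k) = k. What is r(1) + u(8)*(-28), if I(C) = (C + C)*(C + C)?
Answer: 257/3 ≈ 85.667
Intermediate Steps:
u(k) = -k/3
I(C) = 4*C**2 (I(C) = (2*C)*(2*C) = 4*C**2)
r(W) = -5 + 16/W**2 (r(W) = 4*(-2/W)**2 - 5 = 4*(4/W**2) - 5 = 16/W**2 - 5 = -5 + 16/W**2)
r(1) + u(8)*(-28) = (-5 + 16/1**2) - 1/3*8*(-28) = (-5 + 16*1) - 8/3*(-28) = (-5 + 16) + 224/3 = 11 + 224/3 = 257/3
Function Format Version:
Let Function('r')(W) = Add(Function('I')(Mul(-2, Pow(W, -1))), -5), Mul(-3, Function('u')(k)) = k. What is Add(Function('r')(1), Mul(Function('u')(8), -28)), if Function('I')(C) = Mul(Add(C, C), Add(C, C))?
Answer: Rational(257, 3) ≈ 85.667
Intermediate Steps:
Function('u')(k) = Mul(Rational(-1, 3), k)
Function('I')(C) = Mul(4, Pow(C, 2)) (Function('I')(C) = Mul(Mul(2, C), Mul(2, C)) = Mul(4, Pow(C, 2)))
Function('r')(W) = Add(-5, Mul(16, Pow(W, -2))) (Function('r')(W) = Add(Mul(4, Pow(Mul(-2, Pow(W, -1)), 2)), -5) = Add(Mul(4, Mul(4, Pow(W, -2))), -5) = Add(Mul(16, Pow(W, -2)), -5) = Add(-5, Mul(16, Pow(W, -2))))
Add(Function('r')(1), Mul(Function('u')(8), -28)) = Add(Add(-5, Mul(16, Pow(1, -2))), Mul(Mul(Rational(-1, 3), 8), -28)) = Add(Add(-5, Mul(16, 1)), Mul(Rational(-8, 3), -28)) = Add(Add(-5, 16), Rational(224, 3)) = Add(11, Rational(224, 3)) = Rational(257, 3)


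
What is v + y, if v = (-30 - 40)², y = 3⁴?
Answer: 4981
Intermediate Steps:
y = 81
v = 4900 (v = (-70)² = 4900)
v + y = 4900 + 81 = 4981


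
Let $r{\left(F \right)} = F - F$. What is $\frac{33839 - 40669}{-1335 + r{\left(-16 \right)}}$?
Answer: $\frac{1366}{267} \approx 5.1161$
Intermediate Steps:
$r{\left(F \right)} = 0$
$\frac{33839 - 40669}{-1335 + r{\left(-16 \right)}} = \frac{33839 - 40669}{-1335 + 0} = - \frac{6830}{-1335} = \left(-6830\right) \left(- \frac{1}{1335}\right) = \frac{1366}{267}$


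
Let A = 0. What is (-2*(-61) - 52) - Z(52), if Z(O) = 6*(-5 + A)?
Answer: 100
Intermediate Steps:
Z(O) = -30 (Z(O) = 6*(-5 + 0) = 6*(-5) = -30)
(-2*(-61) - 52) - Z(52) = (-2*(-61) - 52) - 1*(-30) = (122 - 52) + 30 = 70 + 30 = 100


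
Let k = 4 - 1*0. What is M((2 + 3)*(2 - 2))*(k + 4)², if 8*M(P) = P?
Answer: 0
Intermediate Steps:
k = 4 (k = 4 + 0 = 4)
M(P) = P/8
M((2 + 3)*(2 - 2))*(k + 4)² = (((2 + 3)*(2 - 2))/8)*(4 + 4)² = ((5*0)/8)*8² = ((⅛)*0)*64 = 0*64 = 0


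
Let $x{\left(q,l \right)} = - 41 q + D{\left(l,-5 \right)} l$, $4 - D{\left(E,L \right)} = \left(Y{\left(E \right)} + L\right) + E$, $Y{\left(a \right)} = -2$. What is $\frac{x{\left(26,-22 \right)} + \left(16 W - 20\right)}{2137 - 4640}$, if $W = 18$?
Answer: $\frac{1524}{2503} \approx 0.60887$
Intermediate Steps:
$D{\left(E,L \right)} = 6 - E - L$ ($D{\left(E,L \right)} = 4 - \left(\left(-2 + L\right) + E\right) = 4 - \left(-2 + E + L\right) = 6 - E - L$)
$x{\left(q,l \right)} = - 41 q + l \left(11 - l\right)$ ($x{\left(q,l \right)} = - 41 q + \left(6 - l - -5\right) l = - 41 q + \left(6 - l + 5\right) l = - 41 q + \left(11 - l\right) l = - 41 q + l \left(11 - l\right)$)
$\frac{x{\left(26,-22 \right)} + \left(16 W - 20\right)}{2137 - 4640} = \frac{\left(\left(-41\right) 26 - - 22 \left(-11 - 22\right)\right) + \left(16 \cdot 18 - 20\right)}{2137 - 4640} = \frac{\left(-1066 - \left(-22\right) \left(-33\right)\right) + \left(288 - 20\right)}{-2503} = \left(\left(-1066 - 726\right) + 268\right) \left(- \frac{1}{2503}\right) = \left(-1792 + 268\right) \left(- \frac{1}{2503}\right) = \left(-1524\right) \left(- \frac{1}{2503}\right) = \frac{1524}{2503}$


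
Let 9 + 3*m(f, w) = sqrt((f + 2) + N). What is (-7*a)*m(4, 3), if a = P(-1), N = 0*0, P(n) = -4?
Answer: -84 + 28*sqrt(6)/3 ≈ -61.138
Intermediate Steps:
N = 0
m(f, w) = -3 + sqrt(2 + f)/3 (m(f, w) = -3 + sqrt((f + 2) + 0)/3 = -3 + sqrt((2 + f) + 0)/3 = -3 + sqrt(2 + f)/3)
a = -4
(-7*a)*m(4, 3) = (-7*(-4))*(-3 + sqrt(2 + 4)/3) = 28*(-3 + sqrt(6)/3) = -84 + 28*sqrt(6)/3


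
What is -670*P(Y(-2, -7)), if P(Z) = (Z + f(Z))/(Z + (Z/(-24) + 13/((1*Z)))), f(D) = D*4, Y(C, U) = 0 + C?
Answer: -80400/101 ≈ -796.04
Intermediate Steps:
Y(C, U) = C
f(D) = 4*D
P(Z) = 5*Z/(13/Z + 23*Z/24) (P(Z) = (Z + 4*Z)/(Z + (Z/(-24) + 13/((1*Z)))) = (5*Z)/(Z + (Z*(-1/24) + 13/Z)) = (5*Z)/(Z + (-Z/24 + 13/Z)) = (5*Z)/(Z + (13/Z - Z/24)) = (5*Z)/(13/Z + 23*Z/24) = 5*Z/(13/Z + 23*Z/24))
-670*P(Y(-2, -7)) = -80400*(-2)²/(312 + 23*(-2)²) = -80400*4/(312 + 23*4) = -80400*4/(312 + 92) = -80400*4/404 = -670*120/101 = -80400/101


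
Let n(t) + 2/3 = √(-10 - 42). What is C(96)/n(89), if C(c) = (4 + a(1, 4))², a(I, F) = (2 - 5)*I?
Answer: -3/236 - 9*I*√13/236 ≈ -0.012712 - 0.1375*I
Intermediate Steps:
a(I, F) = -3*I
n(t) = -⅔ + 2*I*√13 (n(t) = -⅔ + √(-10 - 42) = -⅔ + √(-52) = -⅔ + 2*I*√13)
C(c) = 1 (C(c) = (4 - 3*1)² = (4 - 3)² = 1² = 1)
C(96)/n(89) = 1/(-⅔ + 2*I*√13)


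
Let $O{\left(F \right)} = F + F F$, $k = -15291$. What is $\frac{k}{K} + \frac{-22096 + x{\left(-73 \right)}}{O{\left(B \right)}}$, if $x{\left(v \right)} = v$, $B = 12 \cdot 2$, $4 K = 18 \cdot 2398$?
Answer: $- \frac{27600031}{719400} \approx -38.365$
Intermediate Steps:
$K = 10791$ ($K = \frac{18 \cdot 2398}{4} = \frac{1}{4} \cdot 43164 = 10791$)
$B = 24$
$O{\left(F \right)} = F + F^{2}$
$\frac{k}{K} + \frac{-22096 + x{\left(-73 \right)}}{O{\left(B \right)}} = - \frac{15291}{10791} + \frac{-22096 - 73}{24 \left(1 + 24\right)} = \left(-15291\right) \frac{1}{10791} - \frac{22169}{24 \cdot 25} = - \frac{1699}{1199} - \frac{22169}{600} = - \frac{27600031}{719400}$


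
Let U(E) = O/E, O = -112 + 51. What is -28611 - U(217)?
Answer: -6208526/217 ≈ -28611.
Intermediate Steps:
O = -61
U(E) = -61/E
-28611 - U(217) = -28611 - (-61)/217 = -28611 - 1*(-61/217) = -28611 + 61/217 = -6208526/217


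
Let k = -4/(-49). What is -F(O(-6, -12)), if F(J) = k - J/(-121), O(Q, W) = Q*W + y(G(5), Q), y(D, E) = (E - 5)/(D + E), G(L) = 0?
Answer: -24611/35574 ≈ -0.69183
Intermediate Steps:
y(D, E) = (-5 + E)/(D + E)
O(Q, W) = Q*W + (-5 + Q)/Q (O(Q, W) = Q*W + (-5 + Q)/(0 + Q) = Q*W + (-5 + Q)/Q)
k = 4/49 (k = -4*(-1/49) = 4/49 ≈ 0.081633)
F(J) = 4/49 + J/121 (F(J) = 4/49 - J/(-121) = 4/49 - J*(-1)/121 = 4/49 - (-1)*J/121 = 4/49 + J/121)
-F(O(-6, -12)) = -(4/49 + (1 - 5/(-6) - 6*(-12))/121) = -(4/49 + (1 - 5*(-1/6) + 72)/121) = -(4/49 + (1 + 5/6 + 72)/121) = -(4/49 + (1/121)*(443/6)) = -(4/49 + 443/726) = -1*24611/35574 = -24611/35574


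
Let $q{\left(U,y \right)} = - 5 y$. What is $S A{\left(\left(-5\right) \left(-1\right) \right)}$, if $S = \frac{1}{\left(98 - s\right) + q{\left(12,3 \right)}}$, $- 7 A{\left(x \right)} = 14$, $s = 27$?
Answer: $- \frac{1}{28} \approx -0.035714$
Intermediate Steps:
$A{\left(x \right)} = -2$ ($A{\left(x \right)} = \left(- \frac{1}{7}\right) 14 = -2$)
$S = \frac{1}{56}$ ($S = \frac{1}{\left(98 - 27\right) - 15} = \frac{1}{71 - 15} = \frac{1}{56} \approx 0.017857$)
$S A{\left(\left(-5\right) \left(-1\right) \right)} = \frac{1}{56} \left(-2\right) = - \frac{1}{28}$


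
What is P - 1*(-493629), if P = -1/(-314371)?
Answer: 155182642360/314371 ≈ 4.9363e+5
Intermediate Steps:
P = 1/314371 (P = -1*(-1/314371) = 1/314371 ≈ 3.1810e-6)
P - 1*(-493629) = 1/314371 - 1*(-493629) = 1/314371 + 493629 = 155182642360/314371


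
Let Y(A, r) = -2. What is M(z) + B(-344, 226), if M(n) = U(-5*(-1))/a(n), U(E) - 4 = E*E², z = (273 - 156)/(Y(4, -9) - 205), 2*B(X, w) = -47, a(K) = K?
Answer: -6545/26 ≈ -251.73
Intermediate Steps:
B(X, w) = -47/2 (B(X, w) = (½)*(-47) = -47/2)
z = -13/23 (z = (273 - 156)/(-2 - 205) = 117/(-207) = 117*(-1/207) = -13/23 ≈ -0.56522)
U(E) = 4 + E³ (U(E) = 4 + E*E² = 4 + E³)
M(n) = 129/n (M(n) = (4 + (-5*(-1))³)/n = (4 + 5³)/n = (4 + 125)/n = 129/n)
M(z) + B(-344, 226) = 129/(-13/23) - 47/2 = 129*(-23/13) - 47/2 = -2967/13 - 47/2 = -6545/26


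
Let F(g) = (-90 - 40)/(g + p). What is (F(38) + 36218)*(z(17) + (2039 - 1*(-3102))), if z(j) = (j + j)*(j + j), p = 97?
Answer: 2052528140/9 ≈ 2.2806e+8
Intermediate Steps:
z(j) = 4*j² (z(j) = (2*j)*(2*j) = 4*j²)
F(g) = -130/(97 + g) (F(g) = (-90 - 40)/(g + 97) = -130/(97 + g))
(F(38) + 36218)*(z(17) + (2039 - 1*(-3102))) = (-130/(97 + 38) + 36218)*(4*17² + (2039 - 1*(-3102))) = (-130/135 + 36218)*(4*289 + (2039 + 3102)) = (-130*1/135 + 36218)*(1156 + 5141) = (-26/27 + 36218)*6297 = (977860/27)*6297 = 2052528140/9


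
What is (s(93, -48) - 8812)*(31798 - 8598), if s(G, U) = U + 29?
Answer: -204879200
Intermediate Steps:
s(G, U) = 29 + U
(s(93, -48) - 8812)*(31798 - 8598) = ((29 - 48) - 8812)*(31798 - 8598) = (-19 - 8812)*23200 = -8831*23200 = -204879200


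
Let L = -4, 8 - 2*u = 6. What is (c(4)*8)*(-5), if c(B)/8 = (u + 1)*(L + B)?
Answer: 0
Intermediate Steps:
u = 1 (u = 4 - 1/2*6 = 4 - 3 = 1)
c(B) = -64 + 16*B (c(B) = 8*((1 + 1)*(-4 + B)) = 8*(2*(-4 + B)) = 8*(-8 + 2*B) = -64 + 16*B)
(c(4)*8)*(-5) = ((-64 + 16*4)*8)*(-5) = ((-64 + 64)*8)*(-5) = (0*8)*(-5) = 0*(-5) = 0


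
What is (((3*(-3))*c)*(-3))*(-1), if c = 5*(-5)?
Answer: 675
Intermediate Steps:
c = -25
(((3*(-3))*c)*(-3))*(-1) = (((3*(-3))*(-25))*(-3))*(-1) = (-9*(-25)*(-3))*(-1) = (225*(-3))*(-1) = -675*(-1) = 675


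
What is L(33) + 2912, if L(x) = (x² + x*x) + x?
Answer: 5123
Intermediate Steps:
L(x) = x + 2*x² (L(x) = (x² + x²) + x = 2*x² + x = x + 2*x²)
L(33) + 2912 = 33*(1 + 2*33) + 2912 = 33*(1 + 66) + 2912 = 33*67 + 2912 = 2211 + 2912 = 5123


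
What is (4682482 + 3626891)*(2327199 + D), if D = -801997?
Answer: 12673472318346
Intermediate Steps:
(4682482 + 3626891)*(2327199 + D) = (4682482 + 3626891)*(2327199 - 801997) = 8309373*1525202 = 12673472318346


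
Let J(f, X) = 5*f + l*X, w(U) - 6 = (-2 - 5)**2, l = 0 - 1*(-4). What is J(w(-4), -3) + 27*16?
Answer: 695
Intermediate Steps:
l = 4 (l = 0 + 4 = 4)
w(U) = 55 (w(U) = 6 + (-2 - 5)**2 = 6 + (-7)**2 = 6 + 49 = 55)
J(f, X) = 4*X + 5*f (J(f, X) = 5*f + 4*X = 4*X + 5*f)
J(w(-4), -3) + 27*16 = (4*(-3) + 5*55) + 27*16 = (-12 + 275) + 432 = 263 + 432 = 695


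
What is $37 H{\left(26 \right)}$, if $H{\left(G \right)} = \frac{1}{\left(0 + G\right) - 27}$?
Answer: $-37$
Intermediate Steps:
$H{\left(G \right)} = \frac{1}{-27 + G}$ ($H{\left(G \right)} = \frac{1}{G - 27} = \frac{1}{-27 + G}$)
$37 H{\left(26 \right)} = \frac{37}{-27 + 26} = \frac{37}{-1} = 37 \left(-1\right) = -37$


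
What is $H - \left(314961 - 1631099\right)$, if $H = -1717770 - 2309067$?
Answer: $-2710699$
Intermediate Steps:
$H = -4026837$ ($H = -1717770 - 2309067 = -4026837$)
$H - \left(314961 - 1631099\right) = -4026837 - \left(314961 - 1631099\right) = -4026837 - -1316138 = -4026837 + 1316138 = -2710699$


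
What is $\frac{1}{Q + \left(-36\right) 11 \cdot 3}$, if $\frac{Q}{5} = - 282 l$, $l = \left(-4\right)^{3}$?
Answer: $\frac{1}{89052} \approx 1.1229 \cdot 10^{-5}$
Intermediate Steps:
$l = -64$
$Q = 90240$ ($Q = 5 \left(\left(-282\right) \left(-64\right)\right) = 5 \cdot 18048 = 90240$)
$\frac{1}{Q + \left(-36\right) 11 \cdot 3} = \frac{1}{90240 + \left(-36\right) 11 \cdot 3} = \frac{1}{90240 - 1188} = \frac{1}{89052}$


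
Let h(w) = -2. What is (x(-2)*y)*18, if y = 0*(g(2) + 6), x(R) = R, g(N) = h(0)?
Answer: 0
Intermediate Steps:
g(N) = -2
y = 0 (y = 0*(-2 + 6) = 0*4 = 0)
(x(-2)*y)*18 = -2*0*18 = 0*18 = 0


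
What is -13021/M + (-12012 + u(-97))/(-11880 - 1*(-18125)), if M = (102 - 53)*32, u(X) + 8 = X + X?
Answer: -100467697/9792160 ≈ -10.260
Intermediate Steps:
u(X) = -8 + 2*X (u(X) = -8 + (X + X) = -8 + 2*X)
M = 1568 (M = 49*32 = 1568)
-13021/M + (-12012 + u(-97))/(-11880 - 1*(-18125)) = -13021/1568 + (-12012 + (-8 + 2*(-97)))/(-11880 - 1*(-18125)) = -13021*1/1568 + (-12012 + (-8 - 194))/(-11880 + 18125) = -13021/1568 + (-12012 - 202)/6245 = -13021/1568 - 12214*1/6245 = -13021/1568 - 12214/6245 = -100467697/9792160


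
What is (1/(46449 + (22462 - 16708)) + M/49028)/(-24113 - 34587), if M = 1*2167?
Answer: -113172929/150237289750800 ≈ -7.5329e-7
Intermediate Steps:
M = 2167
(1/(46449 + (22462 - 16708)) + M/49028)/(-24113 - 34587) = (1/(46449 + (22462 - 16708)) + 2167/49028)/(-24113 - 34587) = (1/(46449 + 5754) + 2167*(1/49028))/(-58700) = (1/52203 + 2167/49028)*(-1/58700) = (113172929/2559408684)*(-1/58700) = -113172929/150237289750800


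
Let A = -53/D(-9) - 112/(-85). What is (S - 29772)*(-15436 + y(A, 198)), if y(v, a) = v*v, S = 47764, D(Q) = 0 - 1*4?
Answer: -3957946260359/14450 ≈ -2.7391e+8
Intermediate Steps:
D(Q) = -4 (D(Q) = 0 - 4 = -4)
A = 4953/340 (A = -53/(-4) - 112/(-85) = -53*(-¼) - 112*(-1/85) = 53/4 + 112/85 = 4953/340 ≈ 14.568)
y(v, a) = v²
(S - 29772)*(-15436 + y(A, 198)) = (47764 - 29772)*(-15436 + (4953/340)²) = 17992*(-15436 + 24532209/115600) = 17992*(-1759869391/115600) = -3957946260359/14450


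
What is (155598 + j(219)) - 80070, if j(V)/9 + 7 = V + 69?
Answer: 78057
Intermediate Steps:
j(V) = 558 + 9*V (j(V) = -63 + 9*(V + 69) = -63 + 9*(69 + V) = -63 + (621 + 9*V) = 558 + 9*V)
(155598 + j(219)) - 80070 = (155598 + (558 + 9*219)) - 80070 = (155598 + (558 + 1971)) - 80070 = (155598 + 2529) - 80070 = 158127 - 80070 = 78057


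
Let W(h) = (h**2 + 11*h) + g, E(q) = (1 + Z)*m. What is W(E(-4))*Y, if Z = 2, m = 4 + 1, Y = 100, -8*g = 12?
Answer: 38850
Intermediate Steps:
g = -3/2 (g = -1/8*12 = -3/2 ≈ -1.5000)
m = 5
E(q) = 15 (E(q) = (1 + 2)*5 = 3*5 = 15)
W(h) = -3/2 + h**2 + 11*h (W(h) = (h**2 + 11*h) - 3/2 = -3/2 + h**2 + 11*h)
W(E(-4))*Y = (-3/2 + 15**2 + 11*15)*100 = (-3/2 + 225 + 165)*100 = (777/2)*100 = 38850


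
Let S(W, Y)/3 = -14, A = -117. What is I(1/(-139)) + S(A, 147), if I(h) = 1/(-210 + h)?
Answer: -1226161/29191 ≈ -42.005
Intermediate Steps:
S(W, Y) = -42 (S(W, Y) = 3*(-14) = -42)
I(1/(-139)) + S(A, 147) = 1/(-210 + 1/(-139)) - 42 = 1/(-210 - 1/139) - 42 = 1/(-29191/139) - 42 = -139/29191 - 42 = -1226161/29191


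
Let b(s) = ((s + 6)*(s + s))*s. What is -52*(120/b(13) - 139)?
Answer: 1785076/247 ≈ 7227.0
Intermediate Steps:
b(s) = 2*s²*(6 + s) (b(s) = ((6 + s)*(2*s))*s = (2*s*(6 + s))*s = 2*s²*(6 + s))
-52*(120/b(13) - 139) = -52*(120/((2*13²*(6 + 13))) - 139) = -52*(120/((2*169*19)) - 139) = -52*(120/6422 - 139) = -52*(120*(1/6422) - 139) = -52*(60/3211 - 139) = -52*(-446269/3211) = 1785076/247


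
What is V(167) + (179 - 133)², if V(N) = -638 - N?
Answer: 1311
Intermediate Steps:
V(167) + (179 - 133)² = (-638 - 1*167) + (179 - 133)² = (-638 - 167) + 46² = -805 + 2116 = 1311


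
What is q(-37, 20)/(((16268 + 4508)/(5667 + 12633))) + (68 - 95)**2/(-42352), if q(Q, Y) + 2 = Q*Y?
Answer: -193765503/296464 ≈ -653.59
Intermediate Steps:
q(Q, Y) = -2 + Q*Y
q(-37, 20)/(((16268 + 4508)/(5667 + 12633))) + (68 - 95)**2/(-42352) = (-2 - 37*20)/(((16268 + 4508)/(5667 + 12633))) + (68 - 95)**2/(-42352) = (-2 - 740)/((20776/18300)) + (-27)**2*(-1/42352) = -742/(20776*(1/18300)) + 729*(-1/42352) = -742/5194/4575 - 729/42352 = -742*4575/5194 - 729/42352 = -4575/7 - 729/42352 = -193765503/296464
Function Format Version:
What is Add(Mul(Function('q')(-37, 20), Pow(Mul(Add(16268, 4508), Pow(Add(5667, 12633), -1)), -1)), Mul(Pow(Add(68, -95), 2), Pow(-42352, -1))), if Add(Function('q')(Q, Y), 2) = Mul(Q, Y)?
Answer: Rational(-193765503, 296464) ≈ -653.59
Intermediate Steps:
Function('q')(Q, Y) = Add(-2, Mul(Q, Y))
Add(Mul(Function('q')(-37, 20), Pow(Mul(Add(16268, 4508), Pow(Add(5667, 12633), -1)), -1)), Mul(Pow(Add(68, -95), 2), Pow(-42352, -1))) = Add(Mul(Add(-2, Mul(-37, 20)), Pow(Mul(Add(16268, 4508), Pow(Add(5667, 12633), -1)), -1)), Mul(Pow(Add(68, -95), 2), Pow(-42352, -1))) = Add(Mul(Add(-2, -740), Pow(Mul(20776, Pow(18300, -1)), -1)), Mul(Pow(-27, 2), Rational(-1, 42352))) = Add(Mul(-742, Pow(Mul(20776, Rational(1, 18300)), -1)), Mul(729, Rational(-1, 42352))) = Add(Mul(-742, Pow(Rational(5194, 4575), -1)), Rational(-729, 42352)) = Add(Mul(-742, Rational(4575, 5194)), Rational(-729, 42352)) = Add(Rational(-4575, 7), Rational(-729, 42352)) = Rational(-193765503, 296464)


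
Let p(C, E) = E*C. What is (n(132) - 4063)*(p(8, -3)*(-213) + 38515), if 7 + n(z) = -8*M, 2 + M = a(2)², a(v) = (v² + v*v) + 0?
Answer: -199200882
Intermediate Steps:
a(v) = 2*v² (a(v) = (v² + v²) + 0 = 2*v² + 0 = 2*v²)
p(C, E) = C*E
M = 62 (M = -2 + (2*2²)² = -2 + (2*4)² = -2 + 8² = -2 + 64 = 62)
n(z) = -503 (n(z) = -7 - 8*62 = -7 - 496 = -503)
(n(132) - 4063)*(p(8, -3)*(-213) + 38515) = (-503 - 4063)*((8*(-3))*(-213) + 38515) = -4566*(-24*(-213) + 38515) = -4566*(5112 + 38515) = -4566*43627 = -199200882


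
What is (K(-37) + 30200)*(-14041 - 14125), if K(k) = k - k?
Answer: -850613200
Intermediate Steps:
K(k) = 0
(K(-37) + 30200)*(-14041 - 14125) = (0 + 30200)*(-14041 - 14125) = 30200*(-28166) = -850613200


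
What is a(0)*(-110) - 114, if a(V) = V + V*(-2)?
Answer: -114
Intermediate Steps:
a(V) = -V (a(V) = V - 2*V = -V)
a(0)*(-110) - 114 = -1*0*(-110) - 114 = 0*(-110) - 114 = 0 - 114 = -114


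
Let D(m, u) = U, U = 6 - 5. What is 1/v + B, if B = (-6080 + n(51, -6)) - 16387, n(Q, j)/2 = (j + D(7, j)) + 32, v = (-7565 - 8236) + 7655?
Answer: -182576299/8146 ≈ -22413.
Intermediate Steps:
U = 1
D(m, u) = 1
v = -8146 (v = -15801 + 7655 = -8146)
n(Q, j) = 66 + 2*j (n(Q, j) = 2*((j + 1) + 32) = 2*((1 + j) + 32) = 2*(33 + j) = 66 + 2*j)
B = -22413 (B = (-6080 + (66 + 2*(-6))) - 16387 = (-6080 + (66 - 12)) - 16387 = (-6080 + 54) - 16387 = -6026 - 16387 = -22413)
1/v + B = 1/(-8146) - 22413 = -1/8146 - 22413 = -182576299/8146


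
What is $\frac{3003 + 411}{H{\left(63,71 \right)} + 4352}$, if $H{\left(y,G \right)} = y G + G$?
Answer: $\frac{1707}{4448} \approx 0.38377$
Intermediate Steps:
$H{\left(y,G \right)} = G + G y$ ($H{\left(y,G \right)} = G y + G = G + G y$)
$\frac{3003 + 411}{H{\left(63,71 \right)} + 4352} = \frac{3003 + 411}{71 \left(1 + 63\right) + 4352} = \frac{3414}{71 \cdot 64 + 4352} = \frac{3414}{4544 + 4352} = \frac{3414}{8896} = 3414 \cdot \frac{1}{8896} = \frac{1707}{4448}$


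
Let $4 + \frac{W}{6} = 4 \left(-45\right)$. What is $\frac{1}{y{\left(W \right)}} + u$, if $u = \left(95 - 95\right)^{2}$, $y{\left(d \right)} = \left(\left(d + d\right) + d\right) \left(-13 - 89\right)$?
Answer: $\frac{1}{337824} \approx 2.9601 \cdot 10^{-6}$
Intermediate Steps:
$W = -1104$ ($W = -24 + 6 \cdot 4 \left(-45\right) = -24 + 6 \left(-180\right) = -24 - 1080 = -1104$)
$y{\left(d \right)} = - 306 d$ ($y{\left(d \right)} = \left(2 d + d\right) \left(-102\right) = 3 d \left(-102\right) = - 306 d$)
$u = 0$ ($u = 0^{2} = 0$)
$\frac{1}{y{\left(W \right)}} + u = \frac{1}{\left(-306\right) \left(-1104\right)} + 0 = \frac{1}{337824} + 0 = \frac{1}{337824}$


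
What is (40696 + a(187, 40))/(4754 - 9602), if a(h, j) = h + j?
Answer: -13641/1616 ≈ -8.4412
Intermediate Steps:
(40696 + a(187, 40))/(4754 - 9602) = (40696 + (187 + 40))/(4754 - 9602) = (40696 + 227)/(-4848) = 40923*(-1/4848) = -13641/1616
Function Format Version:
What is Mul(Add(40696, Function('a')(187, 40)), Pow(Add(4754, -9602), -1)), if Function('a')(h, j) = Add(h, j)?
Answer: Rational(-13641, 1616) ≈ -8.4412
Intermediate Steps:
Mul(Add(40696, Function('a')(187, 40)), Pow(Add(4754, -9602), -1)) = Mul(Add(40696, Add(187, 40)), Pow(Add(4754, -9602), -1)) = Mul(Add(40696, 227), Pow(-4848, -1)) = Mul(40923, Rational(-1, 4848)) = Rational(-13641, 1616)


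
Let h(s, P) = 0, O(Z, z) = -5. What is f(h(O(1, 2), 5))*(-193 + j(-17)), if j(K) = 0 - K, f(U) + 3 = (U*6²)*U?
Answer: 528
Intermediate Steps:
f(U) = -3 + 36*U² (f(U) = -3 + (U*6²)*U = -3 + (U*36)*U = -3 + (36*U)*U = -3 + 36*U²)
j(K) = -K
f(h(O(1, 2), 5))*(-193 + j(-17)) = (-3 + 36*0²)*(-193 - 1*(-17)) = (-3 + 36*0)*(-193 + 17) = (-3 + 0)*(-176) = -3*(-176) = 528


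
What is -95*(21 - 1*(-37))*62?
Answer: -341620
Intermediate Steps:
-95*(21 - 1*(-37))*62 = -95*(21 + 37)*62 = -95*58*62 = -5510*62 = -341620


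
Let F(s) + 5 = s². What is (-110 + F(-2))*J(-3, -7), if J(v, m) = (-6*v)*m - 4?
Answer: 14430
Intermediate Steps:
F(s) = -5 + s²
J(v, m) = -4 - 6*m*v (J(v, m) = -6*m*v - 4 = -4 - 6*m*v)
(-110 + F(-2))*J(-3, -7) = (-110 + (-5 + (-2)²))*(-4 - 6*(-7)*(-3)) = (-110 + (-5 + 4))*(-4 - 126) = (-110 - 1)*(-130) = -111*(-130) = 14430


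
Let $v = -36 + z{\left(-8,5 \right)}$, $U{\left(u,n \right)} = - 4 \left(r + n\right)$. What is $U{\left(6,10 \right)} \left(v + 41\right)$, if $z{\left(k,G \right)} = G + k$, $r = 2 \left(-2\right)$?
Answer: $-48$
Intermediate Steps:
$r = -4$
$U{\left(u,n \right)} = 16 - 4 n$ ($U{\left(u,n \right)} = - 4 \left(-4 + n\right) = 16 - 4 n$)
$v = -39$ ($v = -36 + \left(5 - 8\right) = -36 - 3 = -39$)
$U{\left(6,10 \right)} \left(v + 41\right) = \left(16 - 40\right) \left(-39 + 41\right) = \left(16 - 40\right) 2 = \left(-24\right) 2 = -48$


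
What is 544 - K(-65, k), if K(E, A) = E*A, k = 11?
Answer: 1259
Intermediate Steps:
K(E, A) = A*E
544 - K(-65, k) = 544 - 11*(-65) = 544 - 1*(-715) = 544 + 715 = 1259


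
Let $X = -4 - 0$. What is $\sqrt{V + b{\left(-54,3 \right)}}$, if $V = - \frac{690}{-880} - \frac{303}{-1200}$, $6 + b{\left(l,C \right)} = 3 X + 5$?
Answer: $\frac{i \sqrt{579029}}{220} \approx 3.4588 i$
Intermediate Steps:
$X = -4$ ($X = -4 + 0 = -4$)
$b{\left(l,C \right)} = -13$ ($b{\left(l,C \right)} = -6 + \left(3 \left(-4\right) + 5\right) = -6 + \left(-12 + 5\right) = -6 - 7 = -13$)
$V = \frac{4561}{4400}$ ($V = \left(-690\right) \left(- \frac{1}{880}\right) - - \frac{101}{400} = \frac{69}{88} + \frac{101}{400} = \frac{4561}{4400} \approx 1.0366$)
$\sqrt{V + b{\left(-54,3 \right)}} = \sqrt{\frac{4561}{4400} - 13} = \sqrt{- \frac{52639}{4400}} = \frac{i \sqrt{579029}}{220}$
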